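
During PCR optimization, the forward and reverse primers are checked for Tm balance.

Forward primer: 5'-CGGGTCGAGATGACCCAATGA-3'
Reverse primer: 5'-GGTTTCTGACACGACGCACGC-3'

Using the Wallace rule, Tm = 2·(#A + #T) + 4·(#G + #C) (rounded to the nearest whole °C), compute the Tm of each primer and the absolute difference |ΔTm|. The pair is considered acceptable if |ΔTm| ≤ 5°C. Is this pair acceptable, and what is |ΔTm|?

Forward: A=6 T=3 G=7 C=5 → Tm = 2·9 + 4·12 = 66°C.
Reverse: A=4 T=4 G=6 C=7 → Tm = 2·8 + 4·13 = 68°C.
|ΔTm| = |66 − 68| = 2°C, ≤ 5°C.

|ΔTm| = 2°C; the pair is acceptable.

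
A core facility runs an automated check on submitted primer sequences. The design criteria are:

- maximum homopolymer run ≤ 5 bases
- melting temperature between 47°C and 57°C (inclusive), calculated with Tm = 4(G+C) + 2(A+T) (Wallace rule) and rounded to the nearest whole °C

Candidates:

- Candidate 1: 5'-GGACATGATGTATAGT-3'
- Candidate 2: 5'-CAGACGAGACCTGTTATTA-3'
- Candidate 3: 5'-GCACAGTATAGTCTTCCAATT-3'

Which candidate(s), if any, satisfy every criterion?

Candidate 2 only.

Candidate 1 (16 nt, A=5 T=5 G=5 C=1): longest run = 2 ✓; Tm = 2·10 + 4·6 = 44°C, outside 47–57°C ✗ — fails.
Candidate 2 (19 nt, A=6 T=5 G=4 C=4): longest run = 2 ✓; Tm = 2·11 + 4·8 = 54°C ✓ — passes.
Candidate 3 (21 nt, A=6 T=7 G=3 C=5): longest run = 2 ✓; Tm = 2·13 + 4·8 = 58°C, outside 47–57°C ✗ — fails.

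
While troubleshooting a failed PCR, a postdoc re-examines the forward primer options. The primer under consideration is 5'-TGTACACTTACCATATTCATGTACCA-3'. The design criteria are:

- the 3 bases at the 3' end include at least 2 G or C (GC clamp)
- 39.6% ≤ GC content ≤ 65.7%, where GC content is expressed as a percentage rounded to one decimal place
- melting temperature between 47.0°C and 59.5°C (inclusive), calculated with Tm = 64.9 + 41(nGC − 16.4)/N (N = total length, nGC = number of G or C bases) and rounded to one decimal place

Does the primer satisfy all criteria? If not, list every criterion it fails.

Fails: GC content.

Base counts: A=8, T=9, G=2, C=7 (length 26).
GC clamp: 3' end CCA has 2 G/C ✓
GC content: GC 9/26 = 34.6%, outside 39.6–65.7% ✗
Tm: Tm = 64.9 + 41·(9 − 16.4)/26 = 53.2°C ✓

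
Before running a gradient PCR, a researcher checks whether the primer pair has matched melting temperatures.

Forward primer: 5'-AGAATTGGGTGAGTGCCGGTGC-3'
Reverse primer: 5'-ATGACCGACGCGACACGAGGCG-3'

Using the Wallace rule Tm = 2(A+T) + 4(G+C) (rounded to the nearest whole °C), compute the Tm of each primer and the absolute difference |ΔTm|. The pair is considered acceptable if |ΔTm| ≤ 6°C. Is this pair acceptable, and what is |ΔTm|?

Forward: A=4 T=5 G=10 C=3 → Tm = 2·9 + 4·13 = 70°C.
Reverse: A=6 T=1 G=8 C=7 → Tm = 2·7 + 4·15 = 74°C.
|ΔTm| = |70 − 74| = 4°C, ≤ 6°C.

|ΔTm| = 4°C; the pair is acceptable.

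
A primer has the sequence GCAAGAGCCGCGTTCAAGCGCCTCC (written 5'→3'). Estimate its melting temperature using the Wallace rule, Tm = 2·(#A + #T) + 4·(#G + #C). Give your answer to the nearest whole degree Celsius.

84°C

Base counts: A=5, T=3, G=7, C=10 (length 25).
Tm = 2·(5+3) + 4·(7+10) = 2·8 + 4·17 = 16 + 68 = 84°C.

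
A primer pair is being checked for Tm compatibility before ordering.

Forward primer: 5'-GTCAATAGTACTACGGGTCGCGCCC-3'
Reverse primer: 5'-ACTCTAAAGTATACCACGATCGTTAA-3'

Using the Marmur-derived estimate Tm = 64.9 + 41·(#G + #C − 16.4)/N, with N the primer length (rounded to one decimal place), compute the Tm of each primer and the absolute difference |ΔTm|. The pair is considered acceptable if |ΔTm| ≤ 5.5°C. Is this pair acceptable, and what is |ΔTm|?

Forward: G+C = 15, N = 25 → Tm = 64.9 + 41·(15 − 16.4)/25 = 62.6°C.
Reverse: G+C = 9, N = 26 → Tm = 64.9 + 41·(9 − 16.4)/26 = 53.2°C.
|ΔTm| = |62.6 − 53.2| = 9.4°C, > 5.5°C.

|ΔTm| = 9.4°C; the pair is not acceptable.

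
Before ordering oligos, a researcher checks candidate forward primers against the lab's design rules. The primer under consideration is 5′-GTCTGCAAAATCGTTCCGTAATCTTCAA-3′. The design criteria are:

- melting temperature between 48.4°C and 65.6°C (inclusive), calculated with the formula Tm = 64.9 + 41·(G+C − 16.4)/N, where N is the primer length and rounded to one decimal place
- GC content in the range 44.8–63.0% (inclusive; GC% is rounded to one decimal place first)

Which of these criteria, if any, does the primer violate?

Base counts: A=8, T=9, G=4, C=7 (length 28).
Tm: Tm = 64.9 + 41·(11 − 16.4)/28 = 57.0°C ✓
GC content: GC 11/28 = 39.3%, outside 44.8–63.0% ✗

Fails: GC content.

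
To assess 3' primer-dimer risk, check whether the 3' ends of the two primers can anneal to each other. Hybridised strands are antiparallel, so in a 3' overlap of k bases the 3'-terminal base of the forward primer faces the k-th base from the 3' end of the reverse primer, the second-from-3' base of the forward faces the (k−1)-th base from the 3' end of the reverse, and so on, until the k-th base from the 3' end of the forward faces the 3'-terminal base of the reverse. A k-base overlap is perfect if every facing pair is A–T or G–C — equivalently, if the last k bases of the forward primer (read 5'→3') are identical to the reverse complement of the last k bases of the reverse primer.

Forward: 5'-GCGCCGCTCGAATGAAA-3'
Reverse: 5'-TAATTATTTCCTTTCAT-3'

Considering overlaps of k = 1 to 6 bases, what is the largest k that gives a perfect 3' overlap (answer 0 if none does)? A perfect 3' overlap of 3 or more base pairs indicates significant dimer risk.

Longest perfect overlap: 6 complementary base pairs; significant dimer risk (threshold 3).

Last 6 bases (5'→3') — forward …ATGAAA, reverse …TTTCAT.
Reverse complement of the reverse primer's last 6 bases: ATGAAA; its first k bases are the reverse complement of the reverse primer's last k bases, so a perfect k-base overlap needs the forward primer's last k bases to equal them.
Comparing (forward last k vs required): k=1: A vs A ✓; k=2: AA vs AT ✗; k=3: AAA vs ATG ✗; k=4: GAAA vs ATGA ✗; k=5: TGAAA vs ATGAA ✗; k=6: ATGAAA vs ATGAAA ✓.
Perfect overlaps at k = 1, 6; the largest is 6.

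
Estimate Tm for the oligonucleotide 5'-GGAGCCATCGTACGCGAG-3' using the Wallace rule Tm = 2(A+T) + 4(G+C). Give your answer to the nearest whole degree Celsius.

Base counts: A=4, T=2, G=7, C=5 (length 18).
Tm = 2·(4+2) + 4·(7+5) = 2·6 + 4·12 = 12 + 48 = 60°C.

60°C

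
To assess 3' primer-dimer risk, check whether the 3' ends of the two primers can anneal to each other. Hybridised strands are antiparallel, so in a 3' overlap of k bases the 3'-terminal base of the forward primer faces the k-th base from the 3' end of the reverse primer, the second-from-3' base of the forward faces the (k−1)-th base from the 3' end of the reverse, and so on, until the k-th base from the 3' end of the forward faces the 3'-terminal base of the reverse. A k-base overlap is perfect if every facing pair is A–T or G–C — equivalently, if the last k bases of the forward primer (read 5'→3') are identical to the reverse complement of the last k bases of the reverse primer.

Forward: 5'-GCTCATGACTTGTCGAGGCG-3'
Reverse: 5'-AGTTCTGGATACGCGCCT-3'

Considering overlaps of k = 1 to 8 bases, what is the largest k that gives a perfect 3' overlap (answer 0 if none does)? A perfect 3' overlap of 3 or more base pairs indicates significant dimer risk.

Longest perfect overlap: 5 complementary base pairs; significant dimer risk (threshold 3).

Last 8 bases (5'→3') — forward …TCGAGGCG, reverse …ACGCGCCT.
Reverse complement of the reverse primer's last 8 bases: AGGCGCGT; its first k bases are the reverse complement of the reverse primer's last k bases, so a perfect k-base overlap needs the forward primer's last k bases to equal them.
Comparing (forward last k vs required): k=1: G vs A ✗; k=2: CG vs AG ✗; k=3: GCG vs AGG ✗; k=4: GGCG vs AGGC ✗; k=5: AGGCG vs AGGCG ✓; k=6: GAGGCG vs AGGCGC ✗; k=7: CGAGGCG vs AGGCGCG ✗; k=8: TCGAGGCG vs AGGCGCGT ✗.
Only k = 5 is perfect, so the longest perfect 3' overlap is 5.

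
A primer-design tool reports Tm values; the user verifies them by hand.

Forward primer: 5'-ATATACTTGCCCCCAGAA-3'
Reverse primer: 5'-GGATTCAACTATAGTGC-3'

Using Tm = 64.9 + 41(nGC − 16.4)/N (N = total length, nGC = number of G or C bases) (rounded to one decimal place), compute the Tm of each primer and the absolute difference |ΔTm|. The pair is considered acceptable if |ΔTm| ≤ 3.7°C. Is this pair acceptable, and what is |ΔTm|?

|ΔTm| = 3.6°C; the pair is acceptable.

Forward: G+C = 8, N = 18 → Tm = 64.9 + 41·(8 − 16.4)/18 = 45.8°C.
Reverse: G+C = 7, N = 17 → Tm = 64.9 + 41·(7 − 16.4)/17 = 42.2°C.
|ΔTm| = |45.8 − 42.2| = 3.6°C, ≤ 3.7°C.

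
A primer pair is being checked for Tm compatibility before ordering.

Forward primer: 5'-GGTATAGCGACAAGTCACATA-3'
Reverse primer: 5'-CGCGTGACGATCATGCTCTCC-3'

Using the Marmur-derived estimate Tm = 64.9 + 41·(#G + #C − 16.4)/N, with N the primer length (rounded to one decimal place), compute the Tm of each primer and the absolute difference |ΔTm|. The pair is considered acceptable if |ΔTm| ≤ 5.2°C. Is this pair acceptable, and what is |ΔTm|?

|ΔTm| = 7.8°C; the pair is not acceptable.

Forward: G+C = 9, N = 21 → Tm = 64.9 + 41·(9 − 16.4)/21 = 50.5°C.
Reverse: G+C = 13, N = 21 → Tm = 64.9 + 41·(13 − 16.4)/21 = 58.3°C.
|ΔTm| = |50.5 − 58.3| = 7.8°C, > 5.2°C.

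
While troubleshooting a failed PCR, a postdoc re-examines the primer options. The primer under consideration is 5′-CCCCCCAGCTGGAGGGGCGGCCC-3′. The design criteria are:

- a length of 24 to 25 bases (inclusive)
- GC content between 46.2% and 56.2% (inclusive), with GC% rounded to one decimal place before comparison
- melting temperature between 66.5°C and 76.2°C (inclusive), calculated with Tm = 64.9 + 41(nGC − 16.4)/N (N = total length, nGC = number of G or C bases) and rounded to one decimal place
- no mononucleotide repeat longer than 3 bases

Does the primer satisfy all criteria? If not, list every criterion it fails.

Fails: length, GC content, homopolymer run.

Base counts: A=2, T=1, G=9, C=11 (length 23).
length: length 23, outside 24–25 ✗
GC content: GC 20/23 = 87.0%, outside 46.2–56.2% ✗
Tm: Tm = 64.9 + 41·(20 − 16.4)/23 = 71.3°C ✓
homopolymer run: longest run = 6, exceeds 3 ✗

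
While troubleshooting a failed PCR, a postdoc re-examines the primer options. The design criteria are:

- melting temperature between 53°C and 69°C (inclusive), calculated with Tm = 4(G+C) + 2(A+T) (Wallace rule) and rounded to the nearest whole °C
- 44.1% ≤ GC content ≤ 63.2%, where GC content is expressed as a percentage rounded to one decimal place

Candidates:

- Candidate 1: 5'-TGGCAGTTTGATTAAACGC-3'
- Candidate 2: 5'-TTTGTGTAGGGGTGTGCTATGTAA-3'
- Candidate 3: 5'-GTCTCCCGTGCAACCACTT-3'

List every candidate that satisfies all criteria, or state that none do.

Candidate 3 only.

Candidate 1 (19 nt, A=5 T=6 G=5 C=3): Tm = 2·11 + 4·8 = 54°C ✓; GC 8/19 = 42.1%, outside 44.1–63.2% ✗ — fails.
Candidate 2 (24 nt, A=4 T=10 G=9 C=1): Tm = 2·14 + 4·10 = 68°C ✓; GC 10/24 = 41.7%, outside 44.1–63.2% ✗ — fails.
Candidate 3 (19 nt, A=3 T=5 G=3 C=8): Tm = 2·8 + 4·11 = 60°C ✓; GC 11/19 = 57.9% ✓ — passes.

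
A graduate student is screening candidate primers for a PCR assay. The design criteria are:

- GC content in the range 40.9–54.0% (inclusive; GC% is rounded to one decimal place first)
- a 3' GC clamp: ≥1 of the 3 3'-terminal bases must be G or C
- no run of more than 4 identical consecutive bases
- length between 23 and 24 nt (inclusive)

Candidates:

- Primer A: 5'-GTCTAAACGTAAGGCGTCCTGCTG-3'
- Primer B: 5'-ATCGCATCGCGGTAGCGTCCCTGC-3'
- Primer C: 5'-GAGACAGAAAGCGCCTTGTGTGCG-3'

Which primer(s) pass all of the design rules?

None of the candidates satisfy all criteria.

Primer A (24 nt, A=5 T=6 G=7 C=6): GC 13/24 = 54.2%, outside 40.9–54.0% ✗; 3' end CTG has 2 G/C ✓; longest run = 3 ✓; length 24 ✓ — fails.
Primer B (24 nt, A=3 T=5 G=7 C=9): GC 16/24 = 66.7%, outside 40.9–54.0% ✗; 3' end TGC has 2 G/C ✓; longest run = 3 ✓; length 24 ✓ — fails.
Primer C (24 nt, A=6 T=4 G=9 C=5): GC 14/24 = 58.3%, outside 40.9–54.0% ✗; 3' end GCG has 3 G/C ✓; longest run = 3 ✓; length 24 ✓ — fails.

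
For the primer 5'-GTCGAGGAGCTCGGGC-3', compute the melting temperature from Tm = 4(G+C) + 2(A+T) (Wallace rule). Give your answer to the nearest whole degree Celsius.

56°C

Base counts: A=2, T=2, G=8, C=4 (length 16).
Tm = 2·(2+2) + 4·(8+4) = 2·4 + 4·12 = 8 + 48 = 56°C.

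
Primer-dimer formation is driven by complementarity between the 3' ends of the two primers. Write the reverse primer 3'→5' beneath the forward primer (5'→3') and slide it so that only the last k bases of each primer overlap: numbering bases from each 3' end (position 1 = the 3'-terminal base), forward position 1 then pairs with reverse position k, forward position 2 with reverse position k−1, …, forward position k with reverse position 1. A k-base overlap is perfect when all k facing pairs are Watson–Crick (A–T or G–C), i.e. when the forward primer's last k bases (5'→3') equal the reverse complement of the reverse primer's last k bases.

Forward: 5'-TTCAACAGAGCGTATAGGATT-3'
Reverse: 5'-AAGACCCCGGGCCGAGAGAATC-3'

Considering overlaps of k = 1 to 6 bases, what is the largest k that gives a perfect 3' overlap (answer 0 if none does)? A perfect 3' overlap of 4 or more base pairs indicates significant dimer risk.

Last 6 bases (5'→3') — forward …AGGATT, reverse …AGAATC.
Reverse complement of the reverse primer's last 6 bases: GATTCT; its first k bases are the reverse complement of the reverse primer's last k bases, so a perfect k-base overlap needs the forward primer's last k bases to equal them.
Comparing (forward last k vs required): k=1: T vs G ✗; k=2: TT vs GA ✗; k=3: ATT vs GAT ✗; k=4: GATT vs GATT ✓; k=5: GGATT vs GATTC ✗; k=6: AGGATT vs GATTCT ✗.
Only k = 4 is perfect, so the longest perfect 3' overlap is 4.

Longest perfect overlap: 4 complementary base pairs; significant dimer risk (threshold 4).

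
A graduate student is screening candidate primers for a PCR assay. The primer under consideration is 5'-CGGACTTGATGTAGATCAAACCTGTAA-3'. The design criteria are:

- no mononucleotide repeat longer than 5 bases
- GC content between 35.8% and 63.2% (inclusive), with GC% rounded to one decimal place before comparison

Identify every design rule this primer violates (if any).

Base counts: A=9, T=7, G=6, C=5 (length 27).
homopolymer run: longest run = 3 ✓
GC content: GC 11/27 = 40.7% ✓

Meets all criteria.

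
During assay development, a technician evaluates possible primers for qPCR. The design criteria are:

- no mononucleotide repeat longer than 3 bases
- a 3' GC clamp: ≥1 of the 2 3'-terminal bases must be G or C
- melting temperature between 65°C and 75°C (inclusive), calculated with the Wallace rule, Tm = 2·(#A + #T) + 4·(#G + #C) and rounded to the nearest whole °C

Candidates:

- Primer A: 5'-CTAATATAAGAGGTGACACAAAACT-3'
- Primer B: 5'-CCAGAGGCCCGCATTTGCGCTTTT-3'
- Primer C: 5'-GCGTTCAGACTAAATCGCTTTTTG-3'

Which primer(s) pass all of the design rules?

Primer A (25 nt, A=12 T=5 G=4 C=4): longest run = 4, exceeds 3 ✗; 3' end CT has 1 G/C ✓; Tm = 2·17 + 4·8 = 66°C ✓ — fails.
Primer B (24 nt, A=3 T=7 G=6 C=8): longest run = 4, exceeds 3 ✗; 3' end TT has 0 G/C, need ≥1 ✗; Tm = 2·10 + 4·14 = 76°C, outside 65–75°C ✗ — fails.
Primer C (24 nt, A=5 T=9 G=5 C=5): longest run = 5, exceeds 3 ✗; 3' end TG has 1 G/C ✓; Tm = 2·14 + 4·10 = 68°C ✓ — fails.

None of the candidates satisfy all criteria.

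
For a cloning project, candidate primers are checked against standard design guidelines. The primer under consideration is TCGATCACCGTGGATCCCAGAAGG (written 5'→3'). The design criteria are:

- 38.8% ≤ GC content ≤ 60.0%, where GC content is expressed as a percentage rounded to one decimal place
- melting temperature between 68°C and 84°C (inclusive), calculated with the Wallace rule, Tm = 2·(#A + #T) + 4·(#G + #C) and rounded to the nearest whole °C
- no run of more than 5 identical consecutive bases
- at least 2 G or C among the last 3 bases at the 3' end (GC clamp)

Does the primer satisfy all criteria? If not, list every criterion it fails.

Meets all criteria.

Base counts: A=6, T=4, G=7, C=7 (length 24).
GC content: GC 14/24 = 58.3% ✓
Tm: Tm = 2·10 + 4·14 = 76°C ✓
homopolymer run: longest run = 3 ✓
GC clamp: 3' end AGG has 2 G/C ✓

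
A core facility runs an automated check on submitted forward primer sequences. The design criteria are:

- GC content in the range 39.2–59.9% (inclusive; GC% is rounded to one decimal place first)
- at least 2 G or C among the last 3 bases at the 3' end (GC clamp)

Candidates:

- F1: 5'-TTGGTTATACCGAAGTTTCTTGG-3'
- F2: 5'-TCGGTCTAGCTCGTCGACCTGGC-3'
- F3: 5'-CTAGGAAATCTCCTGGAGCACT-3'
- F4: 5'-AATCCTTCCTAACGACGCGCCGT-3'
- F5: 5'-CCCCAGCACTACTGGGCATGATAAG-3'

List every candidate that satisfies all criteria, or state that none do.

F4 only.

F1 (23 nt, A=4 T=10 G=6 C=3): GC 9/23 = 39.1%, outside 39.2–59.9% ✗; 3' end TGG has 2 G/C ✓ — fails.
F2 (23 nt, A=2 T=6 G=7 C=8): GC 15/23 = 65.2%, outside 39.2–59.9% ✗; 3' end GGC has 3 G/C ✓ — fails.
F3 (22 nt, A=6 T=5 G=5 C=6): GC 11/22 = 50.0% ✓; 3' end ACT has 1 G/C, need ≥2 ✗ — fails.
F4 (23 nt, A=5 T=5 G=4 C=9): GC 13/23 = 56.5% ✓; 3' end CGT has 2 G/C ✓ — passes.
F5 (25 nt, A=7 T=4 G=6 C=8): GC 14/25 = 56.0% ✓; 3' end AAG has 1 G/C, need ≥2 ✗ — fails.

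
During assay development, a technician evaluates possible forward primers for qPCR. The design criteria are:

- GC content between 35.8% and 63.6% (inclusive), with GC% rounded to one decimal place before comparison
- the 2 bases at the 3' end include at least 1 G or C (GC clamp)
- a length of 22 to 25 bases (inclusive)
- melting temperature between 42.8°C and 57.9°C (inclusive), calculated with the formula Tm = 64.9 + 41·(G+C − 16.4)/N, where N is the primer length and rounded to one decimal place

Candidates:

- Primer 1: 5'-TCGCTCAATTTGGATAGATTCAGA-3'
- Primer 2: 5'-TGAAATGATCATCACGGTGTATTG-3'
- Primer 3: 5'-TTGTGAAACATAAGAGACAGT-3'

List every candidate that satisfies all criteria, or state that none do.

Primer 1 and Primer 2.

Primer 1 (24 nt, A=7 T=8 G=5 C=4): GC 9/24 = 37.5% ✓; 3' end GA has 1 G/C ✓; length 24 ✓; Tm = 64.9 + 41·(9 − 16.4)/24 = 52.3°C ✓ — passes.
Primer 2 (24 nt, A=7 T=8 G=6 C=3): GC 9/24 = 37.5% ✓; 3' end TG has 1 G/C ✓; length 24 ✓; Tm = 64.9 + 41·(9 − 16.4)/24 = 52.3°C ✓ — passes.
Primer 3 (21 nt, A=9 T=5 G=5 C=2): GC 7/21 = 33.3%, outside 35.8–63.6% ✗; 3' end GT has 1 G/C ✓; length 21, outside 22–25 ✗; Tm = 64.9 + 41·(7 − 16.4)/21 = 46.5°C ✓ — fails.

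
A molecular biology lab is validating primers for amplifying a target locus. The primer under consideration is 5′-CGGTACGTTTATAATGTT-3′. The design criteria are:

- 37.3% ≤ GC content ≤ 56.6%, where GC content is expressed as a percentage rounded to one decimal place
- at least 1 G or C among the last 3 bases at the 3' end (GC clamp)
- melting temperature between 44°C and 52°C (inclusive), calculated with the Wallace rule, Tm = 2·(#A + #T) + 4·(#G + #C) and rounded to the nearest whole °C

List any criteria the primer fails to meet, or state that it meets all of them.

Base counts: A=4, T=8, G=4, C=2 (length 18).
GC content: GC 6/18 = 33.3%, outside 37.3–56.6% ✗
GC clamp: 3' end GTT has 1 G/C ✓
Tm: Tm = 2·12 + 4·6 = 48°C ✓

Fails: GC content.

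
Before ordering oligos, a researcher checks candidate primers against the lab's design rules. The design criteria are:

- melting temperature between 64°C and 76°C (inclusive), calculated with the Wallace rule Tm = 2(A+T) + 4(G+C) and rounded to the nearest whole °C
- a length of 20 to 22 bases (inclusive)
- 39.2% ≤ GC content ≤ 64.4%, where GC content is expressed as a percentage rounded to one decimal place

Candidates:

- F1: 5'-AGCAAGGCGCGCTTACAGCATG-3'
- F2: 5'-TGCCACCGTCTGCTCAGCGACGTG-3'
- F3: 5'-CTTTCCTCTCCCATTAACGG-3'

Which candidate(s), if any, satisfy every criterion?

F1 only.

F1 (22 nt, A=6 T=3 G=7 C=6): Tm = 2·9 + 4·13 = 70°C ✓; length 22 ✓; GC 13/22 = 59.1% ✓ — passes.
F2 (24 nt, A=3 T=5 G=7 C=9): Tm = 2·8 + 4·16 = 80°C, outside 64–76°C ✗; length 24, outside 20–22 ✗; GC 16/24 = 66.7%, outside 39.2–64.4% ✗ — fails.
F3 (20 nt, A=3 T=7 G=2 C=8): Tm = 2·10 + 4·10 = 60°C, outside 64–76°C ✗; length 20 ✓; GC 10/20 = 50.0% ✓ — fails.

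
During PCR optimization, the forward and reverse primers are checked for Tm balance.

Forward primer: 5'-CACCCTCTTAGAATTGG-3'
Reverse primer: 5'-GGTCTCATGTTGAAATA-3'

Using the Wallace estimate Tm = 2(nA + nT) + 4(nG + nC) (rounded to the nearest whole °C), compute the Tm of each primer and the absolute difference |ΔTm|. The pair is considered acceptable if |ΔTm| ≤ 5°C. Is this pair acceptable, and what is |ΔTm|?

Forward: A=4 T=5 G=3 C=5 → Tm = 2·9 + 4·8 = 50°C.
Reverse: A=5 T=6 G=4 C=2 → Tm = 2·11 + 4·6 = 46°C.
|ΔTm| = |50 − 46| = 4°C, ≤ 5°C.

|ΔTm| = 4°C; the pair is acceptable.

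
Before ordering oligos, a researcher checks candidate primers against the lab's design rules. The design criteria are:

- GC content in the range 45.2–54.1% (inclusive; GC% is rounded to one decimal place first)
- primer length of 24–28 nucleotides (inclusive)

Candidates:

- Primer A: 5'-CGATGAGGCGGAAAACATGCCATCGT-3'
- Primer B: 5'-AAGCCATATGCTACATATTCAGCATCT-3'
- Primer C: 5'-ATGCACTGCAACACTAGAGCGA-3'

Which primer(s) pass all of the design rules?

Primer A (26 nt, A=8 T=4 G=8 C=6): GC 14/26 = 53.8% ✓; length 26 ✓ — passes.
Primer B (27 nt, A=9 T=8 G=3 C=7): GC 10/27 = 37.0%, outside 45.2–54.1% ✗; length 27 ✓ — fails.
Primer C (22 nt, A=8 T=3 G=5 C=6): GC 11/22 = 50.0% ✓; length 22, outside 24–28 ✗ — fails.

Primer A only.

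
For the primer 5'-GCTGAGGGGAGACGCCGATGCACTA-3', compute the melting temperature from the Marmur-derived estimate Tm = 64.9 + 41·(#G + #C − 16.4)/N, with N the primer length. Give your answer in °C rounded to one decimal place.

Base counts: A=6, T=3, G=10, C=6; G+C = 16, N = 25.
Tm = 64.9 + 41·(16 − 16.4)/25 = 64.9 + -16.40/25 = 64.2°C.

64.2°C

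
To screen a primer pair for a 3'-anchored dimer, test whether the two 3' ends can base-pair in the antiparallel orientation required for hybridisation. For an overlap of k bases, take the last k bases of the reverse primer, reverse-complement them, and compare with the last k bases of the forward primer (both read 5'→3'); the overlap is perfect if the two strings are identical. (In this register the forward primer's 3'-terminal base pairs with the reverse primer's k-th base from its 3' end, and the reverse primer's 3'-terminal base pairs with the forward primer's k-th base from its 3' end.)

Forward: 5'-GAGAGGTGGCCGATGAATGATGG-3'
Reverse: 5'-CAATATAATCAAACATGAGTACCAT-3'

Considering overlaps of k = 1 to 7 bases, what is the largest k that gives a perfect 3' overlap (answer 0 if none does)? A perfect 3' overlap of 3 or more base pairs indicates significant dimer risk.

Last 7 bases (5'→3') — forward …ATGATGG, reverse …GTACCAT.
Reverse complement of the reverse primer's last 7 bases: ATGGTAC; its first k bases are the reverse complement of the reverse primer's last k bases, so a perfect k-base overlap needs the forward primer's last k bases to equal them.
Comparing (forward last k vs required): k=1: G vs A ✗; k=2: GG vs AT ✗; k=3: TGG vs ATG ✗; k=4: ATGG vs ATGG ✓; k=5: GATGG vs ATGGT ✗; k=6: TGATGG vs ATGGTA ✗; k=7: ATGATGG vs ATGGTAC ✗.
Only k = 4 is perfect, so the longest perfect 3' overlap is 4.

Longest perfect overlap: 4 complementary base pairs; significant dimer risk (threshold 3).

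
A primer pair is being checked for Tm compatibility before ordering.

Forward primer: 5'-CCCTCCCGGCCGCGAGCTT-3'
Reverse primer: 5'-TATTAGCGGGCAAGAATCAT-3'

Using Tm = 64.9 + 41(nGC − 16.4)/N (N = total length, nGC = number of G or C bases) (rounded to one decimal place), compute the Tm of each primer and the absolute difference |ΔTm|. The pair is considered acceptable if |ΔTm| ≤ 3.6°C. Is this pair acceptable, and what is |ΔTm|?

|ΔTm| = 14.2°C; the pair is not acceptable.

Forward: G+C = 15, N = 19 → Tm = 64.9 + 41·(15 − 16.4)/19 = 61.9°C.
Reverse: G+C = 8, N = 20 → Tm = 64.9 + 41·(8 − 16.4)/20 = 47.7°C.
|ΔTm| = |61.9 − 47.7| = 14.2°C, > 3.6°C.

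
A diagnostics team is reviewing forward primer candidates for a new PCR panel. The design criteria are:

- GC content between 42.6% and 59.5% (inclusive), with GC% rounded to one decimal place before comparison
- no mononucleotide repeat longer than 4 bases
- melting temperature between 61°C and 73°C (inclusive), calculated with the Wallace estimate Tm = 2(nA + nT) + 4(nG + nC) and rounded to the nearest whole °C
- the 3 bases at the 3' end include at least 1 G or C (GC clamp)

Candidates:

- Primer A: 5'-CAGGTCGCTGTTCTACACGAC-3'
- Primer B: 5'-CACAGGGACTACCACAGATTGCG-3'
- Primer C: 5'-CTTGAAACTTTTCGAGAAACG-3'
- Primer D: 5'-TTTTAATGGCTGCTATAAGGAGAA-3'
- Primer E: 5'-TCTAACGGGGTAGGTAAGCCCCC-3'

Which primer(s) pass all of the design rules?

Primer A and Primer B.

Primer A (21 nt, A=4 T=5 G=5 C=7): GC 12/21 = 57.1% ✓; longest run = 2 ✓; Tm = 2·9 + 4·12 = 66°C ✓; 3' end GAC has 2 G/C ✓ — passes.
Primer B (23 nt, A=7 T=3 G=6 C=7): GC 13/23 = 56.5% ✓; longest run = 3 ✓; Tm = 2·10 + 4·13 = 72°C ✓; 3' end GCG has 3 G/C ✓ — passes.
Primer C (21 nt, A=7 T=6 G=4 C=4): GC 8/21 = 38.1%, outside 42.6–59.5% ✗; longest run = 4 ✓; Tm = 2·13 + 4·8 = 58°C, outside 61–73°C ✗; 3' end ACG has 2 G/C ✓ — fails.
Primer D (24 nt, A=8 T=8 G=6 C=2): GC 8/24 = 33.3%, outside 42.6–59.5% ✗; longest run = 4 ✓; Tm = 2·16 + 4·8 = 64°C ✓; 3' end GAA has 1 G/C ✓ — fails.
Primer E (23 nt, A=5 T=4 G=7 C=7): GC 14/23 = 60.9%, outside 42.6–59.5% ✗; longest run = 5, exceeds 4 ✗; Tm = 2·9 + 4·14 = 74°C, outside 61–73°C ✗; 3' end CCC has 3 G/C ✓ — fails.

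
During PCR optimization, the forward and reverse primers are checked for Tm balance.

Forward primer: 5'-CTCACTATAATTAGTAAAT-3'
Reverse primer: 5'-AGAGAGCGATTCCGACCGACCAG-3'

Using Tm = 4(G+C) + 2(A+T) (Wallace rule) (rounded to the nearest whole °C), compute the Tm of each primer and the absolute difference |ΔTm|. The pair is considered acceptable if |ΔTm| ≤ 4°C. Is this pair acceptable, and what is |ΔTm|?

|ΔTm| = 28°C; the pair is not acceptable.

Forward: A=8 T=7 G=1 C=3 → Tm = 2·15 + 4·4 = 46°C.
Reverse: A=7 T=2 G=7 C=7 → Tm = 2·9 + 4·14 = 74°C.
|ΔTm| = |46 − 74| = 28°C, > 4°C.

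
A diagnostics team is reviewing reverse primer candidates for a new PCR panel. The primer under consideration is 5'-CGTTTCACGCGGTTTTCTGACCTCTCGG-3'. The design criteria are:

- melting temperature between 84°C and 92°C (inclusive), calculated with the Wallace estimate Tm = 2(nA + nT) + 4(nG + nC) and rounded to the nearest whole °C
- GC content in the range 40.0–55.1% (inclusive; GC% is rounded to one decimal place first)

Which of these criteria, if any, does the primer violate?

Fails: GC content.

Base counts: A=2, T=10, G=7, C=9 (length 28).
Tm: Tm = 2·12 + 4·16 = 88°C ✓
GC content: GC 16/28 = 57.1%, outside 40.0–55.1% ✗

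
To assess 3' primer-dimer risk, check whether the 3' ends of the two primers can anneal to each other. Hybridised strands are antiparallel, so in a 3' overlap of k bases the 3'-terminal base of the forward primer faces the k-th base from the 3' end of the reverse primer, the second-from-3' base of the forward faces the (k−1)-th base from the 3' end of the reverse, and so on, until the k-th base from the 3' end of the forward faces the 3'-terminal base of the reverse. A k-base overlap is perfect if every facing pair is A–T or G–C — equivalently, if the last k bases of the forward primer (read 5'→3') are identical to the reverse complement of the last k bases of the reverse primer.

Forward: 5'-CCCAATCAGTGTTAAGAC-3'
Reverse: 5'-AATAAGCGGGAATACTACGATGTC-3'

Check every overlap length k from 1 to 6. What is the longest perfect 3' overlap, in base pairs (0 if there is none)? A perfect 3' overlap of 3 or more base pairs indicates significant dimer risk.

Longest perfect overlap: 3 complementary base pairs; significant dimer risk (threshold 3).

Last 6 bases (5'→3') — forward …TAAGAC, reverse …GATGTC.
Reverse complement of the reverse primer's last 6 bases: GACATC; its first k bases are the reverse complement of the reverse primer's last k bases, so a perfect k-base overlap needs the forward primer's last k bases to equal them.
Comparing (forward last k vs required): k=1: C vs G ✗; k=2: AC vs GA ✗; k=3: GAC vs GAC ✓; k=4: AGAC vs GACA ✗; k=5: AAGAC vs GACAT ✗; k=6: TAAGAC vs GACATC ✗.
Only k = 3 is perfect, so the longest perfect 3' overlap is 3.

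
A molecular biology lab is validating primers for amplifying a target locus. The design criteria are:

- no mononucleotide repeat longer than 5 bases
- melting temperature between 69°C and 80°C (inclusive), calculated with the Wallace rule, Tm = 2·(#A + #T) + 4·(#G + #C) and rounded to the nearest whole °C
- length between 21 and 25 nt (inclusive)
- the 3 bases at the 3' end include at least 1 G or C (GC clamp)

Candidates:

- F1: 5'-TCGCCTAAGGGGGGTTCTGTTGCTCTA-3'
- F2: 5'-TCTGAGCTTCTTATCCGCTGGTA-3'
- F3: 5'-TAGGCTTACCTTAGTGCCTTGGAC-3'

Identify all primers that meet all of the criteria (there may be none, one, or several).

F1 (27 nt, A=3 T=9 G=9 C=6): longest run = 6, exceeds 5 ✗; Tm = 2·12 + 4·15 = 84°C, outside 69–80°C ✗; length 27, outside 21–25 ✗; 3' end CTA has 1 G/C ✓ — fails.
F2 (23 nt, A=3 T=9 G=5 C=6): longest run = 2 ✓; Tm = 2·12 + 4·11 = 68°C, outside 69–80°C ✗; length 23 ✓; 3' end GTA has 1 G/C ✓ — fails.
F3 (24 nt, A=4 T=8 G=6 C=6): longest run = 2 ✓; Tm = 2·12 + 4·12 = 72°C ✓; length 24 ✓; 3' end GAC has 2 G/C ✓ — passes.

F3 only.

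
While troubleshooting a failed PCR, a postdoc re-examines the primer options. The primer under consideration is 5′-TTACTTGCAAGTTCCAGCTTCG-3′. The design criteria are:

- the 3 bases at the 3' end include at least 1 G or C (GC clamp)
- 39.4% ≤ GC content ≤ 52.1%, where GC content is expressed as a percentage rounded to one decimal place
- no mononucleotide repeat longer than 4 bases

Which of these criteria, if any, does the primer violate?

Base counts: A=4, T=8, G=4, C=6 (length 22).
GC clamp: 3' end TCG has 2 G/C ✓
GC content: GC 10/22 = 45.5% ✓
homopolymer run: longest run = 2 ✓

Meets all criteria.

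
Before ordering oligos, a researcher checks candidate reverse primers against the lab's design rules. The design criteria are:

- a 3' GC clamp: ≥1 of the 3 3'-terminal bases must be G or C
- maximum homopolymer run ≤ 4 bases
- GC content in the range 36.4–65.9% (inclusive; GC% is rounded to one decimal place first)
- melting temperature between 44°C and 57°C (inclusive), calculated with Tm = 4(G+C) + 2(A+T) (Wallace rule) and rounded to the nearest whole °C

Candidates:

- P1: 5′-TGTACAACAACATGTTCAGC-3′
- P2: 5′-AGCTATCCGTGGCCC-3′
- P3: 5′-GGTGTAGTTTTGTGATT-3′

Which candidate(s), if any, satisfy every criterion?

P1 (20 nt, A=7 T=5 G=3 C=5): 3' end AGC has 2 G/C ✓; longest run = 2 ✓; GC 8/20 = 40.0% ✓; Tm = 2·12 + 4·8 = 56°C ✓ — passes.
P2 (15 nt, A=2 T=3 G=4 C=6): 3' end CCC has 3 G/C ✓; longest run = 3 ✓; GC 10/15 = 66.7%, outside 36.4–65.9% ✗; Tm = 2·5 + 4·10 = 50°C ✓ — fails.
P3 (17 nt, A=2 T=9 G=6 C=0): 3' end ATT has 0 G/C, need ≥1 ✗; longest run = 4 ✓; GC 6/17 = 35.3%, outside 36.4–65.9% ✗; Tm = 2·11 + 4·6 = 46°C ✓ — fails.

P1 only.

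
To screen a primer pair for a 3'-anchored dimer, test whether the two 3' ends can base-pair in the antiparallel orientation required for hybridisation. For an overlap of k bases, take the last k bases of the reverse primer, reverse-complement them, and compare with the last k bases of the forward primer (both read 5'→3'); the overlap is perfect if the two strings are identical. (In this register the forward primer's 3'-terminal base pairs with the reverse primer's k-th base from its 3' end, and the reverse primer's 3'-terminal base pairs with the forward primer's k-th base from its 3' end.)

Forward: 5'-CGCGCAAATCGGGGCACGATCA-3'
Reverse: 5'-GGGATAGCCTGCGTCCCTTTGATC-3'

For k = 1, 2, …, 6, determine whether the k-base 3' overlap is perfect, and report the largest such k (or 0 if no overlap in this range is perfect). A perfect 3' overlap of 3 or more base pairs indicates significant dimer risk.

Last 6 bases (5'→3') — forward …CGATCA, reverse …TTGATC.
Reverse complement of the reverse primer's last 6 bases: GATCAA; its first k bases are the reverse complement of the reverse primer's last k bases, so a perfect k-base overlap needs the forward primer's last k bases to equal them.
Comparing (forward last k vs required): k=1: A vs G ✗; k=2: CA vs GA ✗; k=3: TCA vs GAT ✗; k=4: ATCA vs GATC ✗; k=5: GATCA vs GATCA ✓; k=6: CGATCA vs GATCAA ✗.
Only k = 5 is perfect, so the longest perfect 3' overlap is 5.

Longest perfect overlap: 5 complementary base pairs; significant dimer risk (threshold 3).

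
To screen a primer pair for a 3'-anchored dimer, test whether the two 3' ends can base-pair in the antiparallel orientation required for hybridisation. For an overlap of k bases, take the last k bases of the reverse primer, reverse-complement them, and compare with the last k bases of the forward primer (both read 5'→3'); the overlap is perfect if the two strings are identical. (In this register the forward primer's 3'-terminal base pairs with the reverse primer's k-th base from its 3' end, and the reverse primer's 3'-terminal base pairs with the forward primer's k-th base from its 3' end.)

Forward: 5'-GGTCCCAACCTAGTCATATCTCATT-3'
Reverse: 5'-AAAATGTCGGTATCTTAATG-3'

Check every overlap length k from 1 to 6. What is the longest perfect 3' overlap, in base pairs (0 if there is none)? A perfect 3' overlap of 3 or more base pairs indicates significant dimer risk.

Longest perfect overlap: 4 complementary base pairs; significant dimer risk (threshold 3).

Last 6 bases (5'→3') — forward …CTCATT, reverse …TTAATG.
Reverse complement of the reverse primer's last 6 bases: CATTAA; its first k bases are the reverse complement of the reverse primer's last k bases, so a perfect k-base overlap needs the forward primer's last k bases to equal them.
Comparing (forward last k vs required): k=1: T vs C ✗; k=2: TT vs CA ✗; k=3: ATT vs CAT ✗; k=4: CATT vs CATT ✓; k=5: TCATT vs CATTA ✗; k=6: CTCATT vs CATTAA ✗.
Only k = 4 is perfect, so the longest perfect 3' overlap is 4.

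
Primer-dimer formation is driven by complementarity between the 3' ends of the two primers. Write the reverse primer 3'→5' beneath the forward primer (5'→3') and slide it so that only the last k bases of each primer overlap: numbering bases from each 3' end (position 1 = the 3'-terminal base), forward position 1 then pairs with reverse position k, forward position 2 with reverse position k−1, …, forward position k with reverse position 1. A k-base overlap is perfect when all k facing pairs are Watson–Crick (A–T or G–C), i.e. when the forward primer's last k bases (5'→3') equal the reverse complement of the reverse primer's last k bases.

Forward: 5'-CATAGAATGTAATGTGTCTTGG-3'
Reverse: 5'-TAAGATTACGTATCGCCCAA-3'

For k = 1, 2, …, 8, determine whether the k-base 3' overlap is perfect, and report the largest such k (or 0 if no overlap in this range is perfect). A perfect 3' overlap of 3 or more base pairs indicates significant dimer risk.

Longest perfect overlap: 4 complementary base pairs; significant dimer risk (threshold 3).

Last 8 bases (5'→3') — forward …TGTCTTGG, reverse …TCGCCCAA.
Reverse complement of the reverse primer's last 8 bases: TTGGGCGA; its first k bases are the reverse complement of the reverse primer's last k bases, so a perfect k-base overlap needs the forward primer's last k bases to equal them.
Comparing (forward last k vs required): k=1: G vs T ✗; k=2: GG vs TT ✗; k=3: TGG vs TTG ✗; k=4: TTGG vs TTGG ✓; k=5: CTTGG vs TTGGG ✗; k=6: TCTTGG vs TTGGGC ✗; k=7: GTCTTGG vs TTGGGCG ✗; k=8: TGTCTTGG vs TTGGGCGA ✗.
Only k = 4 is perfect, so the longest perfect 3' overlap is 4.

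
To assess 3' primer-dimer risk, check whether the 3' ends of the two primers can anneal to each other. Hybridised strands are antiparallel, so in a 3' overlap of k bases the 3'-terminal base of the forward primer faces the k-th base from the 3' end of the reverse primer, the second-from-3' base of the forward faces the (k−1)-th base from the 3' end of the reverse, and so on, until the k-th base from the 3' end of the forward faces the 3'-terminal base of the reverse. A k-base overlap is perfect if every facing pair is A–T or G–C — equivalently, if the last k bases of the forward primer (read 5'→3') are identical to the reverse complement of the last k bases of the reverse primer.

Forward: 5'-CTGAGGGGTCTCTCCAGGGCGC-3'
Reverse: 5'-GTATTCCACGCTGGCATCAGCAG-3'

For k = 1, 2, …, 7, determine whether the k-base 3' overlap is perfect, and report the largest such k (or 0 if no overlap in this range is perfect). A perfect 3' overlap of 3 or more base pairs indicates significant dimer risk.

Last 7 bases (5'→3') — forward …AGGGCGC, reverse …TCAGCAG.
Reverse complement of the reverse primer's last 7 bases: CTGCTGA; its first k bases are the reverse complement of the reverse primer's last k bases, so a perfect k-base overlap needs the forward primer's last k bases to equal them.
Comparing (forward last k vs required): k=1: C vs C ✓; k=2: GC vs CT ✗; k=3: CGC vs CTG ✗; k=4: GCGC vs CTGC ✗; k=5: GGCGC vs CTGCT ✗; k=6: GGGCGC vs CTGCTG ✗; k=7: AGGGCGC vs CTGCTGA ✗.
Only k = 1 is perfect, so the longest perfect 3' overlap is 1.

Longest perfect overlap: 1 complementary base pair; below the dimer-risk threshold (threshold 3).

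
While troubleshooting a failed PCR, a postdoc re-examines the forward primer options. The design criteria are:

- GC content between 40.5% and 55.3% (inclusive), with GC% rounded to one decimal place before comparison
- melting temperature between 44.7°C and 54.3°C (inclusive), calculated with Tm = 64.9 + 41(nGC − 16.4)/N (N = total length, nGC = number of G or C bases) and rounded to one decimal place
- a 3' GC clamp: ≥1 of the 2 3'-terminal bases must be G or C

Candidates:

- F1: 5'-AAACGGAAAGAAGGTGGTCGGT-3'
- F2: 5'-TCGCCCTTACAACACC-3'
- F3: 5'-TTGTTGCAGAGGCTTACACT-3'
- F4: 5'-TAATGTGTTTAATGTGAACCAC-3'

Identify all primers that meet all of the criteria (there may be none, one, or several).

F3 only.

F1 (22 nt, A=8 T=3 G=9 C=2): GC 11/22 = 50.0% ✓; Tm = 64.9 + 41·(11 − 16.4)/22 = 54.8°C, outside 44.7–54.3°C ✗; 3' end GT has 1 G/C ✓ — fails.
F2 (16 nt, A=4 T=3 G=1 C=8): GC 9/16 = 56.3%, outside 40.5–55.3% ✗; Tm = 64.9 + 41·(9 − 16.4)/16 = 45.9°C ✓; 3' end CC has 2 G/C ✓ — fails.
F3 (20 nt, A=4 T=7 G=5 C=4): GC 9/20 = 45.0% ✓; Tm = 64.9 + 41·(9 − 16.4)/20 = 49.7°C ✓; 3' end CT has 1 G/C ✓ — passes.
F4 (22 nt, A=7 T=8 G=4 C=3): GC 7/22 = 31.8%, outside 40.5–55.3% ✗; Tm = 64.9 + 41·(7 − 16.4)/22 = 47.4°C ✓; 3' end AC has 1 G/C ✓ — fails.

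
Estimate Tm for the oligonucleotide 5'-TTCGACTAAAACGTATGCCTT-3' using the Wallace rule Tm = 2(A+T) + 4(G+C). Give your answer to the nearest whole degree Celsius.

Base counts: A=6, T=7, G=3, C=5 (length 21).
Tm = 2·(6+7) + 4·(3+5) = 2·13 + 4·8 = 26 + 32 = 58°C.

58°C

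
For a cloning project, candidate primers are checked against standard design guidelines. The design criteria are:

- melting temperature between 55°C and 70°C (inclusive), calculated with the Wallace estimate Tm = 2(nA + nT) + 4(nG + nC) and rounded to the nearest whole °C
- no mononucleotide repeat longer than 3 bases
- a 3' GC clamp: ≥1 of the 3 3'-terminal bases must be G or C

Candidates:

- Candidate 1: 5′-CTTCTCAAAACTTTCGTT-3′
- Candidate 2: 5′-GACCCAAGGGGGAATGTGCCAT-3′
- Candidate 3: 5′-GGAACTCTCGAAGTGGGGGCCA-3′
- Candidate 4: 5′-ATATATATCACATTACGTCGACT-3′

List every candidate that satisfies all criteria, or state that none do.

Candidate 4 only.

Candidate 1 (18 nt, A=4 T=8 G=1 C=5): Tm = 2·12 + 4·6 = 48°C, outside 55–70°C ✗; longest run = 4, exceeds 3 ✗; 3' end GTT has 1 G/C ✓ — fails.
Candidate 2 (22 nt, A=6 T=3 G=8 C=5): Tm = 2·9 + 4·13 = 70°C ✓; longest run = 5, exceeds 3 ✗; 3' end CAT has 1 G/C ✓ — fails.
Candidate 3 (22 nt, A=5 T=3 G=9 C=5): Tm = 2·8 + 4·14 = 72°C, outside 55–70°C ✗; longest run = 5, exceeds 3 ✗; 3' end CCA has 2 G/C ✓ — fails.
Candidate 4 (23 nt, A=8 T=8 G=2 C=5): Tm = 2·16 + 4·7 = 60°C ✓; longest run = 2 ✓; 3' end ACT has 1 G/C ✓ — passes.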